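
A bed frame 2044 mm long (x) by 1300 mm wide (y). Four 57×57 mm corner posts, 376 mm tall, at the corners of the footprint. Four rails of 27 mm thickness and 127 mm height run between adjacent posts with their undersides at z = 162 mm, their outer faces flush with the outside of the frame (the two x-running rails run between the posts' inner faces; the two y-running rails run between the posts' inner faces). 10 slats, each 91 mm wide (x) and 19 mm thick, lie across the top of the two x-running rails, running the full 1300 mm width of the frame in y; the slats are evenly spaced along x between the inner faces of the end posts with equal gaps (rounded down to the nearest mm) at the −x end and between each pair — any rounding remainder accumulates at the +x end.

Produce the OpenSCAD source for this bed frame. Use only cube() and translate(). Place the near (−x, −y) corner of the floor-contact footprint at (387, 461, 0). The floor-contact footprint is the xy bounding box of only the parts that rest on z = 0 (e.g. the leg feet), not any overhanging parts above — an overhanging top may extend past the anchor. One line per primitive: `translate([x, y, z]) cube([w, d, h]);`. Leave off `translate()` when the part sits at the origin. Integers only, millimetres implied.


translate([387, 461, 0]) cube([57, 57, 376]);
translate([387, 1704, 0]) cube([57, 57, 376]);
translate([2374, 461, 0]) cube([57, 57, 376]);
translate([2374, 1704, 0]) cube([57, 57, 376]);
translate([444, 461, 162]) cube([1930, 27, 127]);
translate([444, 1734, 162]) cube([1930, 27, 127]);
translate([387, 518, 162]) cube([27, 1186, 127]);
translate([2404, 518, 162]) cube([27, 1186, 127]);
translate([536, 461, 289]) cube([91, 1300, 19]);
translate([719, 461, 289]) cube([91, 1300, 19]);
translate([902, 461, 289]) cube([91, 1300, 19]);
translate([1085, 461, 289]) cube([91, 1300, 19]);
translate([1268, 461, 289]) cube([91, 1300, 19]);
translate([1451, 461, 289]) cube([91, 1300, 19]);
translate([1634, 461, 289]) cube([91, 1300, 19]);
translate([1817, 461, 289]) cube([91, 1300, 19]);
translate([2000, 461, 289]) cube([91, 1300, 19]);
translate([2183, 461, 289]) cube([91, 1300, 19]);


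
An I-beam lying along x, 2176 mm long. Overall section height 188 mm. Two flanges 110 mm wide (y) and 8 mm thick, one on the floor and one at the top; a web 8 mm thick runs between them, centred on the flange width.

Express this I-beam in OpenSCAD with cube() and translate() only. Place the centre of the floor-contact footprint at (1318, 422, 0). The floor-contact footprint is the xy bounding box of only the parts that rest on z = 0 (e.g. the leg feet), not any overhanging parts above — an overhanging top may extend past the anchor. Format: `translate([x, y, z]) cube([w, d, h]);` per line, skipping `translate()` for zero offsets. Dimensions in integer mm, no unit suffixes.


translate([230, 367, 0]) cube([2176, 110, 8]);
translate([230, 418, 8]) cube([2176, 8, 172]);
translate([230, 367, 180]) cube([2176, 110, 8]);


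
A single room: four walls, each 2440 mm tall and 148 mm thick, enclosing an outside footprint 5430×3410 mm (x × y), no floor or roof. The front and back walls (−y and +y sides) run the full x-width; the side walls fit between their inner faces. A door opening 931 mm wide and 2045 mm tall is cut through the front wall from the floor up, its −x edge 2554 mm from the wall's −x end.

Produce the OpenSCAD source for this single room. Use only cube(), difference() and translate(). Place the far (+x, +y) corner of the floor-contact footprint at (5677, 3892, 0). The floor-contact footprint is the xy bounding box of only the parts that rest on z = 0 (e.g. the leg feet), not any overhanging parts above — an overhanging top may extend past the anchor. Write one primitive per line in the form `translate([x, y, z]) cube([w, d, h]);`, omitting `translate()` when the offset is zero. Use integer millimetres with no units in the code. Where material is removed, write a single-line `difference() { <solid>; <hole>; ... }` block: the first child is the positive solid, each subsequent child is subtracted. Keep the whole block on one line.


difference() { translate([247, 482, 0]) cube([5430, 148, 2440]); translate([2801, 482, 0]) cube([931, 148, 2045]); }
translate([247, 3744, 0]) cube([5430, 148, 2440]);
translate([247, 630, 0]) cube([148, 3114, 2440]);
translate([5529, 630, 0]) cube([148, 3114, 2440]);


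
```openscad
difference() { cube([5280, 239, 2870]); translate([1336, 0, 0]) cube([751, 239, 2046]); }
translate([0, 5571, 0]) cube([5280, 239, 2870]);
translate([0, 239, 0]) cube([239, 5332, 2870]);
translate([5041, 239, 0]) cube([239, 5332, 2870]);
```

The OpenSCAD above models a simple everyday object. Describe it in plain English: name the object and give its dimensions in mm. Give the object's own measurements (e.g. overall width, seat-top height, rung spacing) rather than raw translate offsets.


A single room: four walls, each 2870 mm tall and 239 mm thick, enclosing an outside footprint 5280×5810 mm (x × y), no floor or roof. The front and back walls (−y and +y sides) run the full x-width; the side walls fit between their inner faces. A door opening 751 mm wide and 2046 mm tall is cut through the front wall from the floor up, its −x edge 1336 mm from the wall's −x end.


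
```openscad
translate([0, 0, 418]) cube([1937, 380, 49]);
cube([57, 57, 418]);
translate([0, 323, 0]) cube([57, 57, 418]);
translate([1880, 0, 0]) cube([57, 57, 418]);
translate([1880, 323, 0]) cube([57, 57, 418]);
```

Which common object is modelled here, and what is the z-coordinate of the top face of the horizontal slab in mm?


A bench. The seat-top height is 467 mm.

A long slab on four corner posts — a bench. The slab sits at z = 418 with thickness 49, so the top is 418 + 49 = 467 mm.


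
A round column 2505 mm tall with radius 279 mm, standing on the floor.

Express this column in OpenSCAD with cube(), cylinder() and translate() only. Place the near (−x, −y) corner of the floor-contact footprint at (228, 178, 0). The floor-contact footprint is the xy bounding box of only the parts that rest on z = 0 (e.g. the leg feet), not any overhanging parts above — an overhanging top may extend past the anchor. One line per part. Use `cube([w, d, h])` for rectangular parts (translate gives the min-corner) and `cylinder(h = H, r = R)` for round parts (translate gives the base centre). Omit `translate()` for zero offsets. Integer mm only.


translate([507, 457, 0]) cylinder(h = 2505, r = 279);


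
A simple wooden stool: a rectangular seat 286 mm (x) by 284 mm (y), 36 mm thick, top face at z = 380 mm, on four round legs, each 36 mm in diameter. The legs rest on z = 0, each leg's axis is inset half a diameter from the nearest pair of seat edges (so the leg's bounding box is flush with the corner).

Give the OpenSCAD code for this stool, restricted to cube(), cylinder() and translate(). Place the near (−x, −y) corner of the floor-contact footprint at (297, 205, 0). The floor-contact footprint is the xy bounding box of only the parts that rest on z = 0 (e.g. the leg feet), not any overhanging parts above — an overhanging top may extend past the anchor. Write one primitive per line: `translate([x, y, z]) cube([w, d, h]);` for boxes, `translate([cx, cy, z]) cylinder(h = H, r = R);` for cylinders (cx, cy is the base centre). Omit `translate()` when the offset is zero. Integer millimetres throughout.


translate([297, 205, 344]) cube([286, 284, 36]);
translate([315, 223, 0]) cylinder(h = 344, r = 18);
translate([565, 223, 0]) cylinder(h = 344, r = 18);
translate([315, 471, 0]) cylinder(h = 344, r = 18);
translate([565, 471, 0]) cylinder(h = 344, r = 18);


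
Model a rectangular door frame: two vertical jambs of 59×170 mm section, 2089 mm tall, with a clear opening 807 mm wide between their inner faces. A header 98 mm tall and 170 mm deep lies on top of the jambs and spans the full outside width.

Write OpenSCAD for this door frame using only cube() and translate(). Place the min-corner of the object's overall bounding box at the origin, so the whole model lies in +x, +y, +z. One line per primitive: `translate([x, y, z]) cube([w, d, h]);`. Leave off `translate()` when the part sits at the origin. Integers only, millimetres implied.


cube([59, 170, 2089]);
translate([866, 0, 0]) cube([59, 170, 2089]);
translate([0, 0, 2089]) cube([925, 170, 98]);


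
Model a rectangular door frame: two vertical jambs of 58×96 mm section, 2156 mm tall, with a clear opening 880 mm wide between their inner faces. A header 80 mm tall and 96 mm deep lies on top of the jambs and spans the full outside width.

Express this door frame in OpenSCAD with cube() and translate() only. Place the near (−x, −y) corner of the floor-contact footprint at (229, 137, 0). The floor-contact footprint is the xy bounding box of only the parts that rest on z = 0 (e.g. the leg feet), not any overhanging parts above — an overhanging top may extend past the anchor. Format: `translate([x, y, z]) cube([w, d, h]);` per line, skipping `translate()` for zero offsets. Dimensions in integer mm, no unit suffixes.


translate([229, 137, 0]) cube([58, 96, 2156]);
translate([1167, 137, 0]) cube([58, 96, 2156]);
translate([229, 137, 2156]) cube([996, 96, 80]);


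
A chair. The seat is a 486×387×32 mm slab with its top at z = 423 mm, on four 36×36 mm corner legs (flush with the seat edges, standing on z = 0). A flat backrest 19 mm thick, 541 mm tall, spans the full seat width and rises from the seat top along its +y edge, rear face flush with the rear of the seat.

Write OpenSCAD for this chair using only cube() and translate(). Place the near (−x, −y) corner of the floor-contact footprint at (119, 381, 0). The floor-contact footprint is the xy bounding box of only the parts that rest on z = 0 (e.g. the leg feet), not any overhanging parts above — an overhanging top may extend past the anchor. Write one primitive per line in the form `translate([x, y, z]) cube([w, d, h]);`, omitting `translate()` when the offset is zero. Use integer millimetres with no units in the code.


translate([119, 381, 391]) cube([486, 387, 32]);
translate([119, 381, 0]) cube([36, 36, 391]);
translate([569, 381, 0]) cube([36, 36, 391]);
translate([119, 732, 0]) cube([36, 36, 391]);
translate([569, 732, 0]) cube([36, 36, 391]);
translate([119, 749, 423]) cube([486, 19, 541]);


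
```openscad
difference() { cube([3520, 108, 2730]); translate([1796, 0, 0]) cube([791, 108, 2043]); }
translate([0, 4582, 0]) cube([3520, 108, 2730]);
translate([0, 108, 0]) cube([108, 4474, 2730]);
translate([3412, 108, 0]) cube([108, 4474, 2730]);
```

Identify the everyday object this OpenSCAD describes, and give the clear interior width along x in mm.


A single room. The interior width is 3304 mm.

Four walls enclosing a rectangle with a door in the front wall — a room. Outside width 3520 minus two 108 mm walls gives 3304 mm.


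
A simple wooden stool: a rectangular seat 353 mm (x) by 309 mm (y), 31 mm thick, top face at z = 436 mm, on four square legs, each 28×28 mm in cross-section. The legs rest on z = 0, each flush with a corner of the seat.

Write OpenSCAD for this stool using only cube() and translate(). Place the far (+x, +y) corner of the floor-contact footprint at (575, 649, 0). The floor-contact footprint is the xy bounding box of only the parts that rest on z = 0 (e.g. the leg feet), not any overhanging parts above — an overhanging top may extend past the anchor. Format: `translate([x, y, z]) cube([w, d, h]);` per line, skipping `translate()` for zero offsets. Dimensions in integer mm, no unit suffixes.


// leg_h = 436 - 31 = 405
translate([222, 340, 405]) cube([353, 309, 31]);
translate([222, 340, 0]) cube([28, 28, 405]);
translate([547, 340, 0]) cube([28, 28, 405]);
translate([222, 621, 0]) cube([28, 28, 405]);
translate([547, 621, 0]) cube([28, 28, 405]);


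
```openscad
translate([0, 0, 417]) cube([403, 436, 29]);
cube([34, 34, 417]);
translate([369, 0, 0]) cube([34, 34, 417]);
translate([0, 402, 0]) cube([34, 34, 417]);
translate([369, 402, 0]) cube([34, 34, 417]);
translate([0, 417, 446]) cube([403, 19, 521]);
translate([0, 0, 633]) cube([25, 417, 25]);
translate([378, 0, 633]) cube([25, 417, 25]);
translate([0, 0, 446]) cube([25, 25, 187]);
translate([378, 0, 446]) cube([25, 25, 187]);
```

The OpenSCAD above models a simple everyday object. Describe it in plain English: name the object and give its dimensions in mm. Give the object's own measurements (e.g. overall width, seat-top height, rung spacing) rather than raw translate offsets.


A chair. The seat is a 403×436×29 mm slab with its top at z = 446 mm, on four 34×34 mm corner legs (flush with the seat edges, standing on z = 0). A flat backrest 19 mm thick, 521 mm tall, spans the full seat width and rises from the seat top along its +y edge, rear face flush with the rear of the seat. Two armrests of 25×25 mm section run along each side from the seat's front edge to the front of the backrest, top faces 212 mm above the seat top and outer faces flush with the seat's x-edges; a 25×25 mm post under the front of each armrest stands on the seat at the front corner.


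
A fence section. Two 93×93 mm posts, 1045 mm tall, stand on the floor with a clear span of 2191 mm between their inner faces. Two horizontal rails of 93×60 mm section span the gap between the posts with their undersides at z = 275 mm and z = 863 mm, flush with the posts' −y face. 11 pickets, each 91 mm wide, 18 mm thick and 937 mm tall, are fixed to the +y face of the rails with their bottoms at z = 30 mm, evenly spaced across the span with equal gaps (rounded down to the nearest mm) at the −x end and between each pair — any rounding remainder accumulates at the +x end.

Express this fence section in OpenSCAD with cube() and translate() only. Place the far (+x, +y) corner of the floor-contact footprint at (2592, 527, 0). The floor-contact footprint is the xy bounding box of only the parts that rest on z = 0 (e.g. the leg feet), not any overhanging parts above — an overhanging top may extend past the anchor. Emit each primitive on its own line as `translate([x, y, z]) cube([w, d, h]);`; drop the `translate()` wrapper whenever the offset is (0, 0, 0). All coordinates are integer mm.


translate([215, 434, 0]) cube([93, 93, 1045]);
translate([2499, 434, 0]) cube([93, 93, 1045]);
translate([308, 434, 275]) cube([2191, 93, 60]);
translate([308, 434, 863]) cube([2191, 93, 60]);
translate([407, 527, 30]) cube([91, 18, 937]);
translate([597, 527, 30]) cube([91, 18, 937]);
translate([787, 527, 30]) cube([91, 18, 937]);
translate([977, 527, 30]) cube([91, 18, 937]);
translate([1167, 527, 30]) cube([91, 18, 937]);
translate([1357, 527, 30]) cube([91, 18, 937]);
translate([1547, 527, 30]) cube([91, 18, 937]);
translate([1737, 527, 30]) cube([91, 18, 937]);
translate([1927, 527, 30]) cube([91, 18, 937]);
translate([2117, 527, 30]) cube([91, 18, 937]);
translate([2307, 527, 30]) cube([91, 18, 937]);


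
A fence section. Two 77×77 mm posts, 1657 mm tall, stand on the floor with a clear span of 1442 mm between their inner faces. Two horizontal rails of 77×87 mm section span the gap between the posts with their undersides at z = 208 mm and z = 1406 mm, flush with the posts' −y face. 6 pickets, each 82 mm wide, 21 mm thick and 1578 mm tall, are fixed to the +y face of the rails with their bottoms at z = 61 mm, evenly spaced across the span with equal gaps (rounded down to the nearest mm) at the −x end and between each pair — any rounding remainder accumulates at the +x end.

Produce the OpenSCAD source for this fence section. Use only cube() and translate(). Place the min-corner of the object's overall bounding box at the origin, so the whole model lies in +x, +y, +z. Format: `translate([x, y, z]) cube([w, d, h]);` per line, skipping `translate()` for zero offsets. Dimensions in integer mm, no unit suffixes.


cube([77, 77, 1657]);
translate([1519, 0, 0]) cube([77, 77, 1657]);
translate([77, 0, 208]) cube([1442, 77, 87]);
translate([77, 0, 1406]) cube([1442, 77, 87]);
translate([212, 77, 61]) cube([82, 21, 1578]);
translate([429, 77, 61]) cube([82, 21, 1578]);
translate([646, 77, 61]) cube([82, 21, 1578]);
translate([863, 77, 61]) cube([82, 21, 1578]);
translate([1080, 77, 61]) cube([82, 21, 1578]);
translate([1297, 77, 61]) cube([82, 21, 1578]);


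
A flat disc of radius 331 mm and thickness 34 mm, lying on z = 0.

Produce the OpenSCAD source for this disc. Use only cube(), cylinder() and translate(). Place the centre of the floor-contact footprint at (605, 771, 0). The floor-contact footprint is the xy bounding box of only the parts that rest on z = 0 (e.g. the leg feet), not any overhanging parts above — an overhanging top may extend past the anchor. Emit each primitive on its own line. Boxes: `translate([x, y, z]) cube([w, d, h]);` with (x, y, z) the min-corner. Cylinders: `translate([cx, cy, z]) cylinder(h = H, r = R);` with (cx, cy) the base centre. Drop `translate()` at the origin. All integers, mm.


translate([605, 771, 0]) cylinder(h = 34, r = 331);


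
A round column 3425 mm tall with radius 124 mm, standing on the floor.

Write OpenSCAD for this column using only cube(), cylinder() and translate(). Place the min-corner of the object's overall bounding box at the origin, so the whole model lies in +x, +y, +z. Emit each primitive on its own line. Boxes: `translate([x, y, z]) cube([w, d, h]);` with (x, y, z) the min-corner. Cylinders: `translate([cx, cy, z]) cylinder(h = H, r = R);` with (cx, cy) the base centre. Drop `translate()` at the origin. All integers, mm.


translate([124, 124, 0]) cylinder(h = 3425, r = 124);


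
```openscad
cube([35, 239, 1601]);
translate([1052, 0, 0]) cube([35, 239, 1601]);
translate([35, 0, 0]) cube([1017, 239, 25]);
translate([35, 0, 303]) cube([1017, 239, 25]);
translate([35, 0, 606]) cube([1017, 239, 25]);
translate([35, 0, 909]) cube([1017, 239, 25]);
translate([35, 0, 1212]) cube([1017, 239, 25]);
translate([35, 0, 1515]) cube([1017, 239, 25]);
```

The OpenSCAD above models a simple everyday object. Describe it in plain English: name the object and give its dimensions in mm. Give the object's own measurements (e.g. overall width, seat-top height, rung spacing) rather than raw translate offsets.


An open bookshelf. Two side panels, each 35 mm thick, 239 mm deep and 1601 mm tall, stand 1087 mm apart (outside-to-outside). Between them sit 6 shelves, each 25 mm thick and 239 mm deep, spanning the full gap between the sides. The bottom shelf rests on the floor (its underside at z = 0) and the clear gap between one shelf's top and the next shelf's underside is 278 mm.


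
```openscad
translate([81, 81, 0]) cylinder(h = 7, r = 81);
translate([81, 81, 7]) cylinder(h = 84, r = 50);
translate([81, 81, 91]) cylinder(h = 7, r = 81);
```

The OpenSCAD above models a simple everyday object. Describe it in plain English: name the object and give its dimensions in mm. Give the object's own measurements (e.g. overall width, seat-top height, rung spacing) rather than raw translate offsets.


A spool: two coaxial disc flanges of radius 81 mm and thickness 7 mm, joined by a core cylinder of radius 50 mm and height 84 mm. The lower flange rests on z = 0 and the three cylinders share a vertical axis.


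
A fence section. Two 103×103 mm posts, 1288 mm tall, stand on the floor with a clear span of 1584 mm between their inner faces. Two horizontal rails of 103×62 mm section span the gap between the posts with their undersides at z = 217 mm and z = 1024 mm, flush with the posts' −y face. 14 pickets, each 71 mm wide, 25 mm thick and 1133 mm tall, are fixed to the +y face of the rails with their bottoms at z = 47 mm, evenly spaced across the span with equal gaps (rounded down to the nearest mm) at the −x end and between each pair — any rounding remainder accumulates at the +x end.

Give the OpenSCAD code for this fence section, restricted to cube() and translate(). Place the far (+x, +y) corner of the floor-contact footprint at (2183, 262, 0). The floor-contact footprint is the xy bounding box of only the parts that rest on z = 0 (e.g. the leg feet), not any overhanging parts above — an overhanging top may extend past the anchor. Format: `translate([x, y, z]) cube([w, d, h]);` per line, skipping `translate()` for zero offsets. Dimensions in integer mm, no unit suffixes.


translate([393, 159, 0]) cube([103, 103, 1288]);
translate([2080, 159, 0]) cube([103, 103, 1288]);
translate([496, 159, 217]) cube([1584, 103, 62]);
translate([496, 159, 1024]) cube([1584, 103, 62]);
translate([535, 262, 47]) cube([71, 25, 1133]);
translate([645, 262, 47]) cube([71, 25, 1133]);
translate([755, 262, 47]) cube([71, 25, 1133]);
translate([865, 262, 47]) cube([71, 25, 1133]);
translate([975, 262, 47]) cube([71, 25, 1133]);
translate([1085, 262, 47]) cube([71, 25, 1133]);
translate([1195, 262, 47]) cube([71, 25, 1133]);
translate([1305, 262, 47]) cube([71, 25, 1133]);
translate([1415, 262, 47]) cube([71, 25, 1133]);
translate([1525, 262, 47]) cube([71, 25, 1133]);
translate([1635, 262, 47]) cube([71, 25, 1133]);
translate([1745, 262, 47]) cube([71, 25, 1133]);
translate([1855, 262, 47]) cube([71, 25, 1133]);
translate([1965, 262, 47]) cube([71, 25, 1133]);


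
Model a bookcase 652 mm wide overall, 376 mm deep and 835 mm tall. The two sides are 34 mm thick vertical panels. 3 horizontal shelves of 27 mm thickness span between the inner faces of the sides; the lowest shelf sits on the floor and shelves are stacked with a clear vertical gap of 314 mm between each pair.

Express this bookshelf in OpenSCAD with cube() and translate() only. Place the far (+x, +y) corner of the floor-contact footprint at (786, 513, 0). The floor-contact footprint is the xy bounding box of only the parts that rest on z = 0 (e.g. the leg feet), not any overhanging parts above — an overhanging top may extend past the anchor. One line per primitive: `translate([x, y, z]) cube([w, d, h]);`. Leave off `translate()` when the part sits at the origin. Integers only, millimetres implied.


translate([134, 137, 0]) cube([34, 376, 835]);
translate([752, 137, 0]) cube([34, 376, 835]);
translate([168, 137, 0]) cube([584, 376, 27]);
translate([168, 137, 341]) cube([584, 376, 27]);
translate([168, 137, 682]) cube([584, 376, 27]);


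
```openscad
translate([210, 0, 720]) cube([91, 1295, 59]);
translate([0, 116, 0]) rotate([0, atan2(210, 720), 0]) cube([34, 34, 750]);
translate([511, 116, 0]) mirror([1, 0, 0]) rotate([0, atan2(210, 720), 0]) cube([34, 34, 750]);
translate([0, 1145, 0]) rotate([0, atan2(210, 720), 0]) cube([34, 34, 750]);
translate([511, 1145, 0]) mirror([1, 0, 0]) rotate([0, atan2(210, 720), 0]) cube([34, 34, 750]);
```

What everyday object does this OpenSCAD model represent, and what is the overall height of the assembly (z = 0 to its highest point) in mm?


A sawhorse. The overall height is 779 mm.

A beam across two mirrored pairs of raked legs — a sawhorse. The beam's underside is at z = 720 (matching the legs' vertical rise in atan2(210, 720)) and the beam is 59 mm tall, so its top is at 720 + 59 = 779 mm. The raked legs top out at the beam's underside, so that is the highest point.


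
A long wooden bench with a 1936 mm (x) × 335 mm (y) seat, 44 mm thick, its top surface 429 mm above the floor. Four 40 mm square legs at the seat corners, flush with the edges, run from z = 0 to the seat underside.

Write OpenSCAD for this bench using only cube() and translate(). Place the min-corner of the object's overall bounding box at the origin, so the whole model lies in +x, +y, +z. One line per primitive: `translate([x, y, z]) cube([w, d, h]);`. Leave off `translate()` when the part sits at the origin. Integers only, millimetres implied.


translate([0, 0, 385]) cube([1936, 335, 44]);
cube([40, 40, 385]);
translate([0, 295, 0]) cube([40, 40, 385]);
translate([1896, 0, 0]) cube([40, 40, 385]);
translate([1896, 295, 0]) cube([40, 40, 385]);


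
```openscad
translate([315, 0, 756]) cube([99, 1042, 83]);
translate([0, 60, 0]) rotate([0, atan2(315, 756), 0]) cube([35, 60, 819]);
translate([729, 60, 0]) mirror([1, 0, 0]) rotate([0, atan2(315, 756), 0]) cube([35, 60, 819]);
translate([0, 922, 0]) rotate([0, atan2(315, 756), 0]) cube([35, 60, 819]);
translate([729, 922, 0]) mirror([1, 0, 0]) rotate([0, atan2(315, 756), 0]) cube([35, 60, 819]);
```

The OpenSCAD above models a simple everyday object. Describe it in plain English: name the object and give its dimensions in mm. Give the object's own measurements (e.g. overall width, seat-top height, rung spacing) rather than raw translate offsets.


A sawhorse. A 99×1042×83 mm beam (x, y, z) sits on two A-frame leg pairs. Each pair is two raked legs of 35×60 mm section (60 mm along y) splaying symmetrically in x. Each leg rises 756 mm vertically over 315 mm of horizontal reach and is 819 mm long along its own axis. Every leg's outer bottom edge rests on the floor and its outer top edge meets a bottom edge of the beam — the left legs (tilting toward +x) meet the beam's −x bottom edge, the right legs (their mirror images, tilting toward −x) meet its +x bottom edge — so the leg tops tuck under the beam, the beam's underside is 756 mm above the floor, and the feet are 729 mm apart outside-to-outside with the beam centred between them. The two leg pairs are set in 60 mm from either end of the beam.


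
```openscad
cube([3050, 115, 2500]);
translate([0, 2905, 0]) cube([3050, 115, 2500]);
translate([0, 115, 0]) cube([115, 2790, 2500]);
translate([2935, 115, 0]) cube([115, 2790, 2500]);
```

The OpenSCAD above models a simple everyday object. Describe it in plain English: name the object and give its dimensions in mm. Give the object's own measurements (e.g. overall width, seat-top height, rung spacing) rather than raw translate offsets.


The wall frame of a small rectangular building: four walls, each 2500 mm tall and 115 mm thick, enclosing a footprint 3050 mm (x) by 3020 mm (y) outside-to-outside, with no floor or roof. The front and back walls (the −y and +y sides) span the full width; the two side walls fit between them.


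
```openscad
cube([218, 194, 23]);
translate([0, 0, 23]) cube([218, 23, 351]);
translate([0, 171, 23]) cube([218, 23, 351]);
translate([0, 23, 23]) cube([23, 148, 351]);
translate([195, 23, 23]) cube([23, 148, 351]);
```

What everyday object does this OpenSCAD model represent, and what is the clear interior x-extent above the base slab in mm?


An open box. The internal width is 172 mm.

A 218×194 base slab with four walls standing on it — an open box. The base is 218 mm wide and the walls are 23 mm thick, so the internal width is 218 − 2 × 23 = 172 mm.


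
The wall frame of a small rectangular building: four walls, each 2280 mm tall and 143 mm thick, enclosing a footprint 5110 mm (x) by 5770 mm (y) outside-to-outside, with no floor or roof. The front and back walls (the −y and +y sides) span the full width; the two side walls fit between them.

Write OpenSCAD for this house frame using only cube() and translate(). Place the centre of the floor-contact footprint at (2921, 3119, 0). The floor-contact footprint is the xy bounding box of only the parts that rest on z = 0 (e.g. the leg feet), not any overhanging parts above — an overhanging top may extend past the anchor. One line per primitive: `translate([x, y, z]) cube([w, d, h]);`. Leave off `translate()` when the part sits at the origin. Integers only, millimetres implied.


translate([366, 234, 0]) cube([5110, 143, 2280]);
translate([366, 5861, 0]) cube([5110, 143, 2280]);
translate([366, 377, 0]) cube([143, 5484, 2280]);
translate([5333, 377, 0]) cube([143, 5484, 2280]);


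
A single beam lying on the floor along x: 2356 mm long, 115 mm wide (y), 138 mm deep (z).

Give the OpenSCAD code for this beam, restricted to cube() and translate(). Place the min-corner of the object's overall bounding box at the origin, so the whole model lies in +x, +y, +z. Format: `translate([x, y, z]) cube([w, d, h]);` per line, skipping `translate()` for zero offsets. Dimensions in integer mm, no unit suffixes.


cube([2356, 115, 138]);


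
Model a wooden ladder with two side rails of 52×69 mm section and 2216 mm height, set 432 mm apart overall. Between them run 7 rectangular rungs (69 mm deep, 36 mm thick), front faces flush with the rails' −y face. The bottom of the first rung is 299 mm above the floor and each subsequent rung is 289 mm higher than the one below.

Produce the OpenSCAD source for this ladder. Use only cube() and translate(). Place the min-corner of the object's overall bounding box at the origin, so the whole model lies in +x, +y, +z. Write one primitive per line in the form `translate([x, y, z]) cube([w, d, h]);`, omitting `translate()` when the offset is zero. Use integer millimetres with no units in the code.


cube([52, 69, 2216]);
translate([380, 0, 0]) cube([52, 69, 2216]);
translate([52, 0, 299]) cube([328, 69, 36]);
translate([52, 0, 588]) cube([328, 69, 36]);
translate([52, 0, 877]) cube([328, 69, 36]);
translate([52, 0, 1166]) cube([328, 69, 36]);
translate([52, 0, 1455]) cube([328, 69, 36]);
translate([52, 0, 1744]) cube([328, 69, 36]);
translate([52, 0, 2033]) cube([328, 69, 36]);


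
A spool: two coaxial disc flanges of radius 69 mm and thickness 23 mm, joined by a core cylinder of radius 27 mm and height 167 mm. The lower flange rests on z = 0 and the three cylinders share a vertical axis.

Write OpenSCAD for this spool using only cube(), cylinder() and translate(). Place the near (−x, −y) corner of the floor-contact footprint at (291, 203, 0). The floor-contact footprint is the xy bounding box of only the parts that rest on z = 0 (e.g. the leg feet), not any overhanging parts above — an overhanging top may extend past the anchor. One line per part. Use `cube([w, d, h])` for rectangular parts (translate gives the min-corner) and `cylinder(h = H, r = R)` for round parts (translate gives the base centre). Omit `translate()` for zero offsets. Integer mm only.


translate([360, 272, 0]) cylinder(h = 23, r = 69);
translate([360, 272, 23]) cylinder(h = 167, r = 27);
translate([360, 272, 190]) cylinder(h = 23, r = 69);


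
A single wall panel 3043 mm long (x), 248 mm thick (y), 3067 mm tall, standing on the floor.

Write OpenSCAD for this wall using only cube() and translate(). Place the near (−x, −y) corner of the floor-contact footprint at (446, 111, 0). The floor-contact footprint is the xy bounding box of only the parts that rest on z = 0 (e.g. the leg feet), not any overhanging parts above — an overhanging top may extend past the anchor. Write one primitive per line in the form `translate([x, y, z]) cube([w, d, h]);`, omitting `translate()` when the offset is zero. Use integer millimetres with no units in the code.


translate([446, 111, 0]) cube([3043, 248, 3067]);


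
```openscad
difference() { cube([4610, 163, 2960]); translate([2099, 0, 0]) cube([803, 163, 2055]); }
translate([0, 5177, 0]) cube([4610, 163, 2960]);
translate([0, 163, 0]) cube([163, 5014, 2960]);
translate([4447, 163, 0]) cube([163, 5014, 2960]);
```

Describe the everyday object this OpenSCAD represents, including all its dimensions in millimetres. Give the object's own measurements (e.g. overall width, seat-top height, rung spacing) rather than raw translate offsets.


A single room: four walls, each 2960 mm tall and 163 mm thick, enclosing an outside footprint 4610×5340 mm (x × y), no floor or roof. The front and back walls (−y and +y sides) run the full x-width; the side walls fit between their inner faces. A door opening 803 mm wide and 2055 mm tall is cut through the front wall from the floor up, its −x edge 2099 mm from the wall's −x end.


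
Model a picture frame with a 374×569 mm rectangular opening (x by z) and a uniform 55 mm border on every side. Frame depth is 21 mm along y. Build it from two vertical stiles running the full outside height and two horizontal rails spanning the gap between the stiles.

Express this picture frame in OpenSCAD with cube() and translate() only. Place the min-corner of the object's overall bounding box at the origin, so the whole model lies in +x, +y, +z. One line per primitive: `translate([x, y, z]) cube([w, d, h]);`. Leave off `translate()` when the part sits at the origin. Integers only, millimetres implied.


cube([55, 21, 679]);
translate([429, 0, 0]) cube([55, 21, 679]);
translate([55, 0, 0]) cube([374, 21, 55]);
translate([55, 0, 624]) cube([374, 21, 55]);


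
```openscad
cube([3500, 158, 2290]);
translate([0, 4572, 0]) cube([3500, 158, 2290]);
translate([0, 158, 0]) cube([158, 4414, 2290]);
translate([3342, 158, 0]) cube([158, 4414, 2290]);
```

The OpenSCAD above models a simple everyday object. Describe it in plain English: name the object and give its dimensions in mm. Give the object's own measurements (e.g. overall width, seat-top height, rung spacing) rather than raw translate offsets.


The wall frame of a small rectangular building: four walls, each 2290 mm tall and 158 mm thick, enclosing a footprint 3500 mm (x) by 4730 mm (y) outside-to-outside, with no floor or roof. The front and back walls (the −y and +y sides) span the full width; the two side walls fit between them.


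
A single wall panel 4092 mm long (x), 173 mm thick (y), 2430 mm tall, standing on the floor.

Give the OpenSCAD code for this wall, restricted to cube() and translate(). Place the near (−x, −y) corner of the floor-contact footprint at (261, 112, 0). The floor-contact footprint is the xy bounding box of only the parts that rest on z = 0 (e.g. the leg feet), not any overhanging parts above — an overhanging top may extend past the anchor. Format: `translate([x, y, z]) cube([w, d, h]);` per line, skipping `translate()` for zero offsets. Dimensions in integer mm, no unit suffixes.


translate([261, 112, 0]) cube([4092, 173, 2430]);


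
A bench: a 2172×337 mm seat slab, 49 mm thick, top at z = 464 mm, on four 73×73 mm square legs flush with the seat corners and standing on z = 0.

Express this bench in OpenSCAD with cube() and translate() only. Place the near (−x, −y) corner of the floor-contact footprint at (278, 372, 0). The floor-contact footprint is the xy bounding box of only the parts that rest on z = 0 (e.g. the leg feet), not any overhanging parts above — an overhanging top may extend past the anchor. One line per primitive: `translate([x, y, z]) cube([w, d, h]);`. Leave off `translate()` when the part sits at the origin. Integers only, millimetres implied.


// leg_h = 464 − 49 = 415
translate([278, 372, 415]) cube([2172, 337, 49]);
translate([278, 372, 0]) cube([73, 73, 415]);
translate([278, 636, 0]) cube([73, 73, 415]);
translate([2377, 372, 0]) cube([73, 73, 415]);
translate([2377, 636, 0]) cube([73, 73, 415]);


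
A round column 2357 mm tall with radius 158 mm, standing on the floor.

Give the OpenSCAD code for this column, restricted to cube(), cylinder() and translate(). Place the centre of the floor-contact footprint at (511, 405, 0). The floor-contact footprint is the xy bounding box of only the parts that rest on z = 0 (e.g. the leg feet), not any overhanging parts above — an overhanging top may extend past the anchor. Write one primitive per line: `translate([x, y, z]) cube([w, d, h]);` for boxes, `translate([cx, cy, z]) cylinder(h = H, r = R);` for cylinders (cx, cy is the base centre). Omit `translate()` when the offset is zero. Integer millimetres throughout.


translate([511, 405, 0]) cylinder(h = 2357, r = 158);


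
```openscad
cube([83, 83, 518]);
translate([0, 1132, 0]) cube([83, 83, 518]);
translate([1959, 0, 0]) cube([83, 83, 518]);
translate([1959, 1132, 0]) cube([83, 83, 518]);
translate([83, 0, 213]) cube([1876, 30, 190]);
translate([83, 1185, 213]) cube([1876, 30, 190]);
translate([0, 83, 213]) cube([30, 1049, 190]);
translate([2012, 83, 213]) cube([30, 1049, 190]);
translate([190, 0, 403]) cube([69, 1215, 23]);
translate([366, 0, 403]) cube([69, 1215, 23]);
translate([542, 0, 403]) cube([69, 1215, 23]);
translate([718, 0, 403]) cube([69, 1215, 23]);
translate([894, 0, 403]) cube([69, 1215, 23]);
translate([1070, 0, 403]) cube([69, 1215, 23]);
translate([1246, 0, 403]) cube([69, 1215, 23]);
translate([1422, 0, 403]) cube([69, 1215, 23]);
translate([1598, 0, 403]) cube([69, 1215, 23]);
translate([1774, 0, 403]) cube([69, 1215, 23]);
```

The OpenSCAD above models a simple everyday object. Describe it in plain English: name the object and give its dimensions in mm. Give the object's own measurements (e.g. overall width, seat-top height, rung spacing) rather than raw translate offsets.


A bed frame 2042 mm long (x) by 1215 mm wide (y). Four 83×83 mm corner posts, 518 mm tall, at the corners of the footprint. Four rails of 30 mm thickness and 190 mm height run between adjacent posts with their undersides at z = 213 mm, their outer faces flush with the outside of the frame (the two x-running rails run between the posts' inner faces; the two y-running rails run between the posts' inner faces). 10 slats, each 69 mm wide (x) and 23 mm thick, lie across the top of the two x-running rails, running the full 1215 mm width of the frame in y; along x they sit between the end posts with a 107 mm gap after the −x posts and between neighbouring slats, leaving 116 mm before the +x posts.


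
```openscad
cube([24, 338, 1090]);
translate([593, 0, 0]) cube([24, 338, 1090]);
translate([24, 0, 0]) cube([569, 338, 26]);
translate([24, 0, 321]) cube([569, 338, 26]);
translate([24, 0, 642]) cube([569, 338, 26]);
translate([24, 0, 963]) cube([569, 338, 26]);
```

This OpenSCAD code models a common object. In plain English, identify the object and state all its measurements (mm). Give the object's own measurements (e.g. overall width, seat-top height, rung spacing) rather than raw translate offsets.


An open bookshelf. Two side panels, each 24 mm thick, 338 mm deep and 1090 mm tall, stand 617 mm apart (outside-to-outside). Between them sit 4 shelves, each 26 mm thick and 338 mm deep, spanning the full gap between the sides. The bottom shelf rests on the floor (its underside at z = 0) and the clear gap between one shelf's top and the next shelf's underside is 295 mm.


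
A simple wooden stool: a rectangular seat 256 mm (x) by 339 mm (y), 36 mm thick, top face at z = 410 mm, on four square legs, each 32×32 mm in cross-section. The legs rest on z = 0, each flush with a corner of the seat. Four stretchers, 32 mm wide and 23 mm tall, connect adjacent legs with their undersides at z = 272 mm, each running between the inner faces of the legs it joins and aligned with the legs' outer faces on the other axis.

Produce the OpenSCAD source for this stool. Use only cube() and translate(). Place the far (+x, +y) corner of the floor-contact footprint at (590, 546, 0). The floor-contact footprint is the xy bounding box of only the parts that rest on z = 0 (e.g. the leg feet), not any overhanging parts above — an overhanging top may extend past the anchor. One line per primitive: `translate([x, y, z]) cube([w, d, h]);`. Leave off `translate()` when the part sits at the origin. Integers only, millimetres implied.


// leg_h = 410 - 36 = 374
// stretcher span = 256 - 2*32 = 192
translate([334, 207, 374]) cube([256, 339, 36]);
translate([334, 207, 0]) cube([32, 32, 374]);
translate([558, 207, 0]) cube([32, 32, 374]);
translate([334, 514, 0]) cube([32, 32, 374]);
translate([558, 514, 0]) cube([32, 32, 374]);
translate([366, 207, 272]) cube([192, 32, 23]);
translate([366, 514, 272]) cube([192, 32, 23]);
translate([334, 239, 272]) cube([32, 275, 23]);
translate([558, 239, 272]) cube([32, 275, 23]);


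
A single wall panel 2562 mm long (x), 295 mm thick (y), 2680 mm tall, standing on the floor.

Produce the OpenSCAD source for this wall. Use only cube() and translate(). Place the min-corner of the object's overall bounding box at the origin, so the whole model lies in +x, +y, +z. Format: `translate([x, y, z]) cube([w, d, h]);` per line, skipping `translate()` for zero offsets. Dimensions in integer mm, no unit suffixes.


cube([2562, 295, 2680]);


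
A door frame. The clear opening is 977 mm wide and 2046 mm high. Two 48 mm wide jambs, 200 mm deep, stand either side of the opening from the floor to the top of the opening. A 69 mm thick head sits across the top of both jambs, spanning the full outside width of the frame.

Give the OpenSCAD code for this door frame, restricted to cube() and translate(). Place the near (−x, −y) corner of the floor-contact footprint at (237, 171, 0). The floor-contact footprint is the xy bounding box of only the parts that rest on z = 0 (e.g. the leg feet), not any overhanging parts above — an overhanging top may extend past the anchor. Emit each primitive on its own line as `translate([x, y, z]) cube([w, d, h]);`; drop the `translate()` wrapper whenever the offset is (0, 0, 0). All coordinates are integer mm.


translate([237, 171, 0]) cube([48, 200, 2046]);
translate([1262, 171, 0]) cube([48, 200, 2046]);
translate([237, 171, 2046]) cube([1073, 200, 69]);
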